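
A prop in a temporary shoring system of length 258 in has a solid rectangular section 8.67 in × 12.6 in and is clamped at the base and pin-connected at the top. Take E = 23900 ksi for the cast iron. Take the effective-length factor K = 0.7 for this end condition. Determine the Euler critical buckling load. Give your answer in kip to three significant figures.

Buckling occurs about the weak axis: I_min = h·b³/12 with b = 8.67 in (the shorter side).
I_min = 12.6×8.67³/12 = 684.3 in⁴
Effective length L_e = K·L = 0.7 × 258 = 180.6 in
P_cr = π²EI / L_e² = π² × 23900×10³ × 684.3 / 180.6² = 4.949×10^6 lb

P_cr ≈ 4950 kip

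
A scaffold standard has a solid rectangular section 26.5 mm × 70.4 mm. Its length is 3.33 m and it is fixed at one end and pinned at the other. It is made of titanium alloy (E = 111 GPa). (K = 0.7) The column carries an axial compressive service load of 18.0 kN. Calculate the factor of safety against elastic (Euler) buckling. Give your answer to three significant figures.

Buckling occurs about the weak axis: I_min = h·b³/12 with b = 26.5 mm (the shorter side).
I_min = 70.4×26.5³/12 = 1.092×10^5 mm⁴
I = 1.092×10^5 mm⁴ = 1.092×10^-7 m⁴
Effective length L_e = K·L = 0.7 × 3.33 = 2.331 m
P_cr = π²EI / L_e² = π² × 111×10⁹ × 1.092×10^-7 / 2.331² = 2.201×10^4 N
Factor of safety n = P_cr / P = 22.012 / 18.0 = 1.22

n ≈ 1.22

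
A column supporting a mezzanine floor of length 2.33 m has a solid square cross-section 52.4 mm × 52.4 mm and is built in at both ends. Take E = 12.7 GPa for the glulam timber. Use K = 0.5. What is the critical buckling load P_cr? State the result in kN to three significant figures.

P_cr ≈ 58.0 kN

I = a⁴/12 = 52.4⁴/12 = 6.283×10^5 mm⁴
I = 6.283×10^5 mm⁴ = 6.283×10^-7 m⁴
Effective length L_e = K·L = 0.5 × 2.33 = 1.165 m
P_cr = π²EI / L_e² = π² × 12.7×10⁹ × 6.283×10^-7 / 1.165² = 5.802×10^4 N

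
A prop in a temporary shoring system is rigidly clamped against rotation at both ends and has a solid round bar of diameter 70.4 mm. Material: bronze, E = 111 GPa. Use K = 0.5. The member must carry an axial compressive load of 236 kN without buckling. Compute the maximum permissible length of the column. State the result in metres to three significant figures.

L_max ≈ 4.73 m

I = πd⁴/64 = π×70.4⁴/64 = 1.206×10^6 mm⁴
I = 1.206×10^-6 m⁴
At the buckling limit P_cr = P = 2.360×10^5 N
From P_cr = π²EI/(K·L)²:  L = (1/K)·√(π²EI/P_cr) = (1/0.5)·√(π²×1.11×10^11×1.206×10^-6/2.360×10^5)
L = 4.73 m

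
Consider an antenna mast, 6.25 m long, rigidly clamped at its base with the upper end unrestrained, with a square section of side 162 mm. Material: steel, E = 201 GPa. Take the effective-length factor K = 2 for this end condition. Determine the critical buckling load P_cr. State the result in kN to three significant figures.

I = a⁴/12 = 162⁴/12 = 5.740×10^7 mm⁴
I = 5.740×10^7 mm⁴ = 5.740×10^-5 m⁴
Effective length L_e = K·L = 2 × 6.25 = 12.50 m
P_cr = π²EI / L_e² = π² × 201×10⁹ × 5.740×10^-5 / 12.50² = 7.287×10^5 N

P_cr ≈ 729 kN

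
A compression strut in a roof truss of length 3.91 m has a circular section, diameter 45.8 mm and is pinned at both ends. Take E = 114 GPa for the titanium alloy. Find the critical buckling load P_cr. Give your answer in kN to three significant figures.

P_cr ≈ 15.9 kN

I = πd⁴/64 = π×45.8⁴/64 = 2.160×10^5 mm⁴
I = 2.160×10^5 mm⁴ = 2.160×10^-7 m⁴
Effective length L_e = K·L = 1 × 3.91 = 3.910 m
P_cr = π²EI / L_e² = π² × 114×10⁹ × 2.160×10^-7 / 3.910² = 1.590×10^4 N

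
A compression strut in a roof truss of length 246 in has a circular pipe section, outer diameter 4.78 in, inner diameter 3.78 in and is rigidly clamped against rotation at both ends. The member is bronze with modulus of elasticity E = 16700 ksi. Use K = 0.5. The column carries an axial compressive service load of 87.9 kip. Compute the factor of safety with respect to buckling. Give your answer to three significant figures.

n ≈ 1.93

d_o = 4.78 in, d_i = 3.78 in
I = π(d_o⁴ − d_i⁴)/64 = π(4.78⁴ − 3.780⁴)/64 = 15.60 in⁴
Effective length L_e = K·L = 0.5 × 246 = 123.0 in
P_cr = π²EI / L_e² = π² × 16700×10³ × 15.60 / 123.0² = 1.700×10^5 lb
Factor of safety n = P_cr / P = 170.00 / 87.9 = 1.93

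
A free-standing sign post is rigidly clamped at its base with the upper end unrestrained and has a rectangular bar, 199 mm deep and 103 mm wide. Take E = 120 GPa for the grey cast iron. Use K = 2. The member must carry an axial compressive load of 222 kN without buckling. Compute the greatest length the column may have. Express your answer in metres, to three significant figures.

L_max ≈ 4.92 m

Buckling occurs about the weak axis: I_min = h·b³/12 with b = 103 mm (the shorter side).
I_min = 199×103³/12 = 1.812×10^7 mm⁴
I = 1.812×10^-5 m⁴
At the buckling limit P_cr = P = 2.220×10^5 N
From P_cr = π²EI/(K·L)²:  L = (1/K)·√(π²EI/P_cr) = (1/2)·√(π²×1.20×10^11×1.812×10^-5/2.220×10^5)
L = 4.92 m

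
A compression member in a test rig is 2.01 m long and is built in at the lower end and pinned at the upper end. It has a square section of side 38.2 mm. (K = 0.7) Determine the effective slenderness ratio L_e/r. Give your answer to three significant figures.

λ ≈ 128

I = a⁴/12 = 38.2⁴/12 = 1.774×10^5 mm⁴
A = 1.459×10^3 mm²;  r_min = √(I/A) = √(1.774×10^5/1.459×10^3) = 11.03 mm
L_e = K·L = 0.7 × 2.01 m = 1.407 m = 1407.0 mm
λ = L_e / r_min = 1407.0 / 11.03 = 128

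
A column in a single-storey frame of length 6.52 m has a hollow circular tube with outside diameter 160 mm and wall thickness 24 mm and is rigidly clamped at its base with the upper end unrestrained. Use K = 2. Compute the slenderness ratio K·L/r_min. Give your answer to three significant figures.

λ ≈ 267

Inner diameter d_i = 160 − 2×24 = 112.0 mm
I = π(d_o⁴ − d_i⁴)/64 = π(160⁴ − 112.0⁴)/64 = 2.445×10^7 mm⁴
A = 1.025×10^4 mm²;  r_min = √(I/A) = √(2.445×10^7/1.025×10^4) = 48.83 mm
L_e = K·L = 2 × 6.52 m = 13.04 m = 13040 mm
λ = L_e / r_min = 13040 / 48.83 = 267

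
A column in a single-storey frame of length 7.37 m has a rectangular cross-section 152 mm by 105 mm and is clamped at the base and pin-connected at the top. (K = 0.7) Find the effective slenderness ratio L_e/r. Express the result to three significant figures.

λ ≈ 170

Buckling occurs about the weak axis: I_min = h·b³/12 with b = 105 mm (the shorter side).
I_min = 152×105³/12 = 1.466×10^7 mm⁴
A = 1.596×10^4 mm²;  r_min = √(I/A) = √(1.466×10^7/1.596×10^4) = 30.31 mm
L_e = K·L = 0.7 × 7.37 m = 5.159 m = 5159.0 mm
λ = L_e / r_min = 5159.0 / 30.31 = 170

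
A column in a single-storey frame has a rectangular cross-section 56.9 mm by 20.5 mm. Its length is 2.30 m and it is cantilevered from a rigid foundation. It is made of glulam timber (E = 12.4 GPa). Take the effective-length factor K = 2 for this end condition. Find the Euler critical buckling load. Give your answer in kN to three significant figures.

P_cr ≈ 0.236 kN

Buckling occurs about the weak axis: I_min = h·b³/12 with b = 20.5 mm (the shorter side).
I_min = 56.9×20.5³/12 = 4.085×10^4 mm⁴
I = 4.085×10^4 mm⁴ = 4.085×10^-8 m⁴
Effective length L_e = K·L = 2 × 2.30 = 4.600 m
P_cr = π²EI / L_e² = π² × 12.4×10⁹ × 4.085×10^-8 / 4.600² = 236.3 N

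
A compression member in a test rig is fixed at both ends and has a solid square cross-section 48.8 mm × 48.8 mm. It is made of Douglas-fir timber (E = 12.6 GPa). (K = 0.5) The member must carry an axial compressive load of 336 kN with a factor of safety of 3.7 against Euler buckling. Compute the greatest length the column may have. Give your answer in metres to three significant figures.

L_max ≈ 0.435 m

I = a⁴/12 = 48.8⁴/12 = 4.726×10^5 mm⁴
I = 4.726×10^-7 m⁴
Required critical load P_cr = n·P = 3.7 × 336 = 1243 kN = 1.243×10^6 N
From P_cr = π²EI/(K·L)²:  L = (1/K)·√(π²EI/P_cr) = (1/0.5)·√(π²×1.26×10^10×4.726×10^-7/1.243×10^6)
L = 0.435 m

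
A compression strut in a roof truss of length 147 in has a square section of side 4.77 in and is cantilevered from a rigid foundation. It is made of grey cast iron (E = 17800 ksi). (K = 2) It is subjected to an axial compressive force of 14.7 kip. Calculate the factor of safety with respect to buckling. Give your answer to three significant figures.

n ≈ 5.96

I = a⁴/12 = 4.77⁴/12 = 43.14 in⁴
Effective length L_e = K·L = 2 × 147 = 294.0 in
P_cr = π²EI / L_e² = π² × 17800×10³ × 43.14 / 294.0² = 8.768×10^4 lb
Factor of safety n = P_cr / P = 87.683 / 14.7 = 5.96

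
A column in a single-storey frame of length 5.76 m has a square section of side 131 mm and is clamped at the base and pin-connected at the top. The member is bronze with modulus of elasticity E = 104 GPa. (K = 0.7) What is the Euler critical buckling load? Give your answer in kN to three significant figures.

P_cr ≈ 1550 kN

I = a⁴/12 = 131⁴/12 = 2.454×10^7 mm⁴
I = 2.454×10^7 mm⁴ = 2.454×10^-5 m⁴
Effective length L_e = K·L = 0.7 × 5.76 = 4.032 m
P_cr = π²EI / L_e² = π² × 104×10⁹ × 2.454×10^-5 / 4.032² = 1.550×10^6 N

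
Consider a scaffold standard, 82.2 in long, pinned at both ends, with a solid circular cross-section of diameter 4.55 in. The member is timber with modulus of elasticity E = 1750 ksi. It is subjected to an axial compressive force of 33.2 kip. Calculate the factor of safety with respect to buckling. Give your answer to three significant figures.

n ≈ 1.62

I = πd⁴/64 = π×4.55⁴/64 = 21.04 in⁴
Effective length L_e = K·L = 1 × 82.2 = 82.20 in
P_cr = π²EI / L_e² = π² × 1750×10³ × 21.04 / 82.20² = 5.378×10^4 lb
Factor of safety n = P_cr / P = 53.779 / 33.2 = 1.62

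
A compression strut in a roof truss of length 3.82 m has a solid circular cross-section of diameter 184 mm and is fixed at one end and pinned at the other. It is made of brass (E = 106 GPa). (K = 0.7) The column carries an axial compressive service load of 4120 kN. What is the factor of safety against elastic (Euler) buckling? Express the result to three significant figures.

n ≈ 2.00

I = πd⁴/64 = π×184⁴/64 = 5.627×10^7 mm⁴
I = 5.627×10^7 mm⁴ = 5.627×10^-5 m⁴
Effective length L_e = K·L = 0.7 × 3.82 = 2.674 m
P_cr = π²EI / L_e² = π² × 106×10⁹ × 5.627×10^-5 / 2.674² = 8.232×10^6 N
Factor of safety n = P_cr / P = 8232.4 / 4120 = 2.00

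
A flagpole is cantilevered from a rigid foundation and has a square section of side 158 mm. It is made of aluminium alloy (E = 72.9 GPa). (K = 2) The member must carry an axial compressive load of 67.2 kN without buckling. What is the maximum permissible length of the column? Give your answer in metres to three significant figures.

L_max ≈ 11.8 m

I = a⁴/12 = 158⁴/12 = 5.193×10^7 mm⁴
I = 5.193×10^-5 m⁴
At the buckling limit P_cr = P = 6.720×10^4 N
From P_cr = π²EI/(K·L)²:  L = (1/K)·√(π²EI/P_cr) = (1/2)·√(π²×7.29×10^10×5.193×10^-5/6.720×10^4)
L = 11.8 m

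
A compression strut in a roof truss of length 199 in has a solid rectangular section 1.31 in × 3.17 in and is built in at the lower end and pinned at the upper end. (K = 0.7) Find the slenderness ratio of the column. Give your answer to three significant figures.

λ ≈ 368

Buckling occurs about the weak axis: I_min = h·b³/12 with b = 1.31 in (the shorter side).
I_min = 3.17×1.31³/12 = 0.5939 in⁴
A = 4.153 in²;  r_min = √(I/A) = √(0.5939/4.153) = 0.3782 in
L_e = K·L = 0.7 × 199 = 139.3 in
λ = L_e / r_min = 139.30 / 0.3782 = 368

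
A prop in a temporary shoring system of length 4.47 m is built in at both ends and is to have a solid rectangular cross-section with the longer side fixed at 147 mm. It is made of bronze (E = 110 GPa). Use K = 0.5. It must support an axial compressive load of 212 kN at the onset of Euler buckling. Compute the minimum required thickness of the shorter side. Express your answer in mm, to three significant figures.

L_e = K·L = 0.5 × 4.47 = 2.235 m
Required I = P_cr·L_e²/(π²E) = 2.120×10^5 × 2.235² / (π² × 1.10×10^11) = 9.754×10^-7 m⁴
I_req = 9.754×10^5 mm⁴
Rectangle, weak axis: I_min = h·b³/12 with h = 147 mm fixed  ⇒  b = (12I/h)^(1/3) = 43.0 mm

b ≈ 43.0 mm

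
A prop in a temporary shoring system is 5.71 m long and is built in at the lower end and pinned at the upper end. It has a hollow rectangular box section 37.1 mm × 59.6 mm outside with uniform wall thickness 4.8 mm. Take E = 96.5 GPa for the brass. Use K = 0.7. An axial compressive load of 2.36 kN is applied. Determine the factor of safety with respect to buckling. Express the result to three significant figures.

Inner dimensions: h_i = 59.6 − 2×4.8 = 50.00 mm, b_i = 37.1 − 2×4.8 = 27.50 mm
Weak-axis I_min = (h_o·b_o³ − h_i·b_i³)/12 with b_o = 37.1, b_i = 27.50 mm (shorter outer/inner sides).
I_min = (59.6×37.1³ − 50.00×27.50³)/12 = 1.670×10^5 mm⁴
I = 1.670×10^5 mm⁴ = 1.670×10^-7 m⁴
Effective length L_e = K·L = 0.7 × 5.71 = 3.997 m
P_cr = π²EI / L_e² = π² × 96.5×10⁹ × 1.670×10^-7 / 3.997² = 9.954×10^3 N
Factor of safety n = P_cr / P = 9.9539 / 2.36 = 4.22

n ≈ 4.22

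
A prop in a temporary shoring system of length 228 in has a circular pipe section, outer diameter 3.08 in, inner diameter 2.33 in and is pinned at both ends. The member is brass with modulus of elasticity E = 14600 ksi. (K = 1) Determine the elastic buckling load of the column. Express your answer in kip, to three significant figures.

P_cr ≈ 8.23 kip

d_o = 3.08 in, d_i = 2.33 in
I = π(d_o⁴ − d_i⁴)/64 = π(3.08⁴ − 2.330⁴)/64 = 2.971 in⁴
Effective length L_e = K·L = 1 × 228 = 228.0 in
P_cr = π²EI / L_e² = π² × 14600×10³ × 2.971 / 228.0² = 8.235×10^3 lb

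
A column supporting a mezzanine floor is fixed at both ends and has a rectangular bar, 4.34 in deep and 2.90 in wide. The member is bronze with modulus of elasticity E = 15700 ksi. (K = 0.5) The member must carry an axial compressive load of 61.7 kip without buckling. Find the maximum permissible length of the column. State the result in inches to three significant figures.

Buckling occurs about the weak axis: I_min = h·b³/12 with b = 2.90 in (the shorter side).
I_min = 4.34×2.90³/12 = 8.821 in⁴
At the buckling limit P_cr = P = 6.170×10^4 lb
From P_cr = π²EI/(K·L)²:  L = (1/K)·√(π²EI/P_cr) = (1/0.5)·√(π²×1.57×10^7×8.821/6.170×10^4)
L = 298 in

L_max ≈ 298 in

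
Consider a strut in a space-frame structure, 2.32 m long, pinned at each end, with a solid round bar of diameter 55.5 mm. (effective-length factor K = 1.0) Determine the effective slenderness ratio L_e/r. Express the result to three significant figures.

λ ≈ 167

I = πd⁴/64 = π×55.5⁴/64 = 4.657×10^5 mm⁴
A = 2.419×10^3 mm²;  r_min = √(I/A) = √(4.657×10^5/2.419×10^3) = 13.88 mm
L_e = K·L = 1 × 2.32 m = 2.320 m = 2320.0 mm
λ = L_e / r_min = 2320.0 / 13.88 = 167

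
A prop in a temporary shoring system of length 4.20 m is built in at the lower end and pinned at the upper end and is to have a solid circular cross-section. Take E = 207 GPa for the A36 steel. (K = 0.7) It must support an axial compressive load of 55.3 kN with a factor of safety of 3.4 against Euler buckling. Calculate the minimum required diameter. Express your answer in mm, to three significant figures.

Required P_cr = n·P = 3.4 × 55.3 = 188.0 kN
L_e = K·L = 0.7 × 4.20 = 2.940 m
Required I = P_cr·L_e²/(π²E) = 1.880×10^5 × 2.940² / (π² × 2.07×10^11) = 7.955×10^-7 m⁴
I_req = 7.955×10^5 mm⁴
Solid circle: I = πd⁴/64  ⇒  d = (64I/π)^(1/4) = (64×7.955×10^5/π)^(1/4) = 63.4 mm

d ≈ 63.4 mm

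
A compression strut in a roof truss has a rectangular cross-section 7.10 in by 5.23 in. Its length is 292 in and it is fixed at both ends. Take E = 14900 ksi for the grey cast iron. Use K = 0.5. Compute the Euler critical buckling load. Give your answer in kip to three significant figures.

Buckling occurs about the weak axis: I_min = h·b³/12 with b = 5.23 in (the shorter side).
I_min = 7.10×5.23³/12 = 84.64 in⁴
Effective length L_e = K·L = 0.5 × 292 = 146.0 in
P_cr = π²EI / L_e² = π² × 14900×10³ × 84.64 / 146.0² = 5.839×10^5 lb

P_cr ≈ 584 kip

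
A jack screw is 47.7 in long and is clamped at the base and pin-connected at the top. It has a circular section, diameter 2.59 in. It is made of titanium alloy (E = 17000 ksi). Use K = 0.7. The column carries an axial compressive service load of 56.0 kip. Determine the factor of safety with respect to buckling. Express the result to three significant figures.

n ≈ 5.94

I = πd⁴/64 = π×2.59⁴/64 = 2.209 in⁴
Effective length L_e = K·L = 0.7 × 47.7 = 33.39 in
P_cr = π²EI / L_e² = π² × 17000×10³ × 2.209 / 33.39² = 3.324×10^5 lb
Factor of safety n = P_cr / P = 332.42 / 56.0 = 5.94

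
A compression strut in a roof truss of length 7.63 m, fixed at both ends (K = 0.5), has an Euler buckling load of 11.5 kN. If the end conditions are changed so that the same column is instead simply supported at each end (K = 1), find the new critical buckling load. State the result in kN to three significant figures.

P_cr ∝ 1/K², so P_cr,new = P_cr,old × (K_old/K_new)² = 11.5 × (0.5/1)²
= 11.5 × 0.2500 = 2.88 kN

P_cr ≈ 2.88 kN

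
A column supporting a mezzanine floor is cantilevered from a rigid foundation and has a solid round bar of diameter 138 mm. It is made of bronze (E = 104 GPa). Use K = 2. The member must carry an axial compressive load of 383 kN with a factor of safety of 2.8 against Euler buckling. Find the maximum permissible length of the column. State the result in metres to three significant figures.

L_max ≈ 2.06 m

I = πd⁴/64 = π×138⁴/64 = 1.780×10^7 mm⁴
I = 1.780×10^-5 m⁴
Required critical load P_cr = n·P = 2.8 × 383 = 1072 kN = 1.072×10^6 N
From P_cr = π²EI/(K·L)²:  L = (1/K)·√(π²EI/P_cr) = (1/2)·√(π²×1.04×10^11×1.780×10^-5/1.072×10^6)
L = 2.06 m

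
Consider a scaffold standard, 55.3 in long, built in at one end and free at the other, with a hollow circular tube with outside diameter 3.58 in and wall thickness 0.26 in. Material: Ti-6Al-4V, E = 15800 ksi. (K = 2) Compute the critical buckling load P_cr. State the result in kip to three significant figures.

Inner diameter d_i = 3.58 − 2×0.26 = 3.060 in
I = π(d_o⁴ − d_i⁴)/64 = π(3.58⁴ − 3.060⁴)/64 = 3.759 in⁴
Effective length L_e = K·L = 2 × 55.3 = 110.6 in
P_cr = π²EI / L_e² = π² × 15800×10³ × 3.759 / 110.6² = 4.792×10^4 lb

P_cr ≈ 47.9 kip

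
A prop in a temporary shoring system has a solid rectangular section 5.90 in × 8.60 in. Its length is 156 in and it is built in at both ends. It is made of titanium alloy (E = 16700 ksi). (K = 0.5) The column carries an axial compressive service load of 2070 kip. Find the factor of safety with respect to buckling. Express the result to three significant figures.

Buckling occurs about the weak axis: I_min = h·b³/12 with b = 5.90 in (the shorter side).
I_min = 8.60×5.90³/12 = 147.2 in⁴
Effective length L_e = K·L = 0.5 × 156 = 78.00 in
P_cr = π²EI / L_e² = π² × 16700×10³ × 147.2 / 78.00² = 3.987×10^6 lb
Factor of safety n = P_cr / P = 3987.5 / 2070 = 1.93

n ≈ 1.93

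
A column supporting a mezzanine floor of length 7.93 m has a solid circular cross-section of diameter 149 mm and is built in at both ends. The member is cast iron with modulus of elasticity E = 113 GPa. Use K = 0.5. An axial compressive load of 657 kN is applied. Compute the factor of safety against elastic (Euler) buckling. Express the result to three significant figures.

n ≈ 2.61

I = πd⁴/64 = π×149⁴/64 = 2.419×10^7 mm⁴
I = 2.419×10^7 mm⁴ = 2.419×10^-5 m⁴
Effective length L_e = K·L = 0.5 × 7.93 = 3.965 m
P_cr = π²EI / L_e² = π² × 113×10⁹ × 2.419×10^-5 / 3.965² = 1.716×10^6 N
Factor of safety n = P_cr / P = 1716.4 / 657 = 2.61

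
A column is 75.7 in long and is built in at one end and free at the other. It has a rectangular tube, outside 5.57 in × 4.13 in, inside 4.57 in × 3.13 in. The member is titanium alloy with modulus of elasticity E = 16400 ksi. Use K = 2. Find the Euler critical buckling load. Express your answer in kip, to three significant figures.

P_cr ≈ 148 kip

Weak-axis I_min = (h_o·b_o³ − h_i·b_i³)/12 with b_o = 4.13, b_i = 3.130 in (shorter outer/inner sides).
I_min = (5.57×4.13³ − 4.570×3.130³)/12 = 21.02 in⁴
Effective length L_e = K·L = 2 × 75.7 = 151.4 in
P_cr = π²EI / L_e² = π² × 16400×10³ × 21.02 / 151.4² = 1.484×10^5 lb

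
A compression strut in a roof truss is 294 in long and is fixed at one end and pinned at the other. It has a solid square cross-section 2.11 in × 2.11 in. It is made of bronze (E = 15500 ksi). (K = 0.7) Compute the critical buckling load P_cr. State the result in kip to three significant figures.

P_cr ≈ 5.97 kip

I = a⁴/12 = 2.11⁴/12 = 1.652 in⁴
Effective length L_e = K·L = 0.7 × 294 = 205.8 in
P_cr = π²EI / L_e² = π² × 15500×10³ × 1.652 / 205.8² = 5.966×10^3 lb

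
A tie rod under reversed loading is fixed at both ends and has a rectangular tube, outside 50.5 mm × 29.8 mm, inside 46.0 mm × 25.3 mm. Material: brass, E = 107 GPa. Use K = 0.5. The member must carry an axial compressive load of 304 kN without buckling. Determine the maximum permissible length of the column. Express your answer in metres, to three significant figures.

Weak-axis I_min = (h_o·b_o³ − h_i·b_i³)/12 with b_o = 29.8, b_i = 25.30 mm (shorter outer/inner sides).
I_min = (50.5×29.8³ − 46.00×25.30³)/12 = 4.929×10^4 mm⁴
I = 4.929×10^-8 m⁴
At the buckling limit P_cr = P = 3.040×10^5 N
From P_cr = π²EI/(K·L)²:  L = (1/K)·√(π²EI/P_cr) = (1/0.5)·√(π²×1.07×10^11×4.929×10^-8/3.040×10^5)
L = 0.828 m

L_max ≈ 0.828 m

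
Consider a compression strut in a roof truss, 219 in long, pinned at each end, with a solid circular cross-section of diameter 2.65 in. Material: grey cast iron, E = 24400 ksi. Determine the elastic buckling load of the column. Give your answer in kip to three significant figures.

P_cr ≈ 12.2 kip

I = πd⁴/64 = π×2.65⁴/64 = 2.421 in⁴
Effective length L_e = K·L = 1 × 219 = 219.0 in
P_cr = π²EI / L_e² = π² × 24400×10³ × 2.421 / 219.0² = 1.215×10^4 lb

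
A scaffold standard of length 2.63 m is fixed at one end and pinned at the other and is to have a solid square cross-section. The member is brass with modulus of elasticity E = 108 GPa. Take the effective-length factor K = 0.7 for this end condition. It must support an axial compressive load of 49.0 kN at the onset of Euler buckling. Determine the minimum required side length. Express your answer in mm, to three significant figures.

a ≈ 37.0 mm

L_e = K·L = 0.7 × 2.63 = 1.841 m
Required I = P_cr·L_e²/(π²E) = 4.900×10^4 × 1.841² / (π² × 1.08×10^11) = 1.558×10^-7 m⁴
I_req = 1.558×10^5 mm⁴
Solid square: I = a⁴/12  ⇒  a = (12I)^(1/4) = (12×1.558×10^5)^(1/4) = 37.0 mm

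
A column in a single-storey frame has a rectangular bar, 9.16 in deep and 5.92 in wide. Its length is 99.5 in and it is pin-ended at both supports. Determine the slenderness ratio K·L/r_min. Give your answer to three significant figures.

λ ≈ 58.2

For a rectangle r_min = b/√12 = 5.92/√12 = 1.709 in
L_e = K·L = 1 × 99.5 = 99.50 in
λ = L_e / r_min = 99.500 / 1.709 = 58.2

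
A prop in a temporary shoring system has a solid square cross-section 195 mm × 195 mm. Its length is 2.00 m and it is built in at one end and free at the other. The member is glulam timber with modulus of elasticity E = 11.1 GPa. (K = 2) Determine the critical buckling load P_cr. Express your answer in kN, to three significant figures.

I = a⁴/12 = 195⁴/12 = 1.205×10^8 mm⁴
I = 1.205×10^8 mm⁴ = 1.205×10^-4 m⁴
Effective length L_e = K·L = 2 × 2.00 = 4.000 m
P_cr = π²EI / L_e² = π² × 11.1×10⁹ × 1.205×10^-4 / 4.000² = 8.250×10^5 N

P_cr ≈ 825 kN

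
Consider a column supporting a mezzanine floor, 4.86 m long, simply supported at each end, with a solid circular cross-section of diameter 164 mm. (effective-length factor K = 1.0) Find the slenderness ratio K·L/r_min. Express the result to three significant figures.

For a solid circle r = d/4 = 164/4 = 41.00 mm
L_e = K·L = 1 × 4.86 m = 4.860 m = 4860.0 mm
λ = L_e / r_min = 4860.0 / 41.00 = 119

λ ≈ 119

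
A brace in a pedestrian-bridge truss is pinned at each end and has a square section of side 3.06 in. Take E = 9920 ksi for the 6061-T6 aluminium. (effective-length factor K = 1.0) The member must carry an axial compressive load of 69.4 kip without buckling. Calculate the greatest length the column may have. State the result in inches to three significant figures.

L_max ≈ 102 in

I = a⁴/12 = 3.06⁴/12 = 7.306 in⁴
At the buckling limit P_cr = P = 6.940×10^4 lb
From P_cr = π²EI/(K·L)²:  L = (1/K)·√(π²EI/P_cr) = (1/1)·√(π²×9.92×10^6×7.306/6.940×10^4)
L = 102 in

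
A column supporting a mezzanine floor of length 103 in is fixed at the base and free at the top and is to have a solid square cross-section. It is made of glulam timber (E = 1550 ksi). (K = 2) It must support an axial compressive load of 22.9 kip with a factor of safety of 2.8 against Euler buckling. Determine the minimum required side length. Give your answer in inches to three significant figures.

a ≈ 6.80 in

Required P_cr = n·P = 2.8 × 22.9 = 64.12 kip
L_e = K·L = 2 × 103 = 206.0 in
Required I = P_cr·L_e²/(π²E) = 6.412×10^4 × 206.0² / (π² × 1.55×10^6) = 177.9 in⁴
Solid square: I = a⁴/12  ⇒  a = (12I)^(1/4) = (12×177.9)^(1/4) = 6.80 in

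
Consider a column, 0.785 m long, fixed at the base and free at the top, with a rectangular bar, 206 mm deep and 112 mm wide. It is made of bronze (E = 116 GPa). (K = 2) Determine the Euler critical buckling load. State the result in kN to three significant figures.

P_cr ≈ 11200 kN

Buckling occurs about the weak axis: I_min = h·b³/12 with b = 112 mm (the shorter side).
I_min = 206×112³/12 = 2.412×10^7 mm⁴
I = 2.412×10^7 mm⁴ = 2.412×10^-5 m⁴
Effective length L_e = K·L = 2 × 0.785 = 1.570 m
P_cr = π²EI / L_e² = π² × 116×10⁹ × 2.412×10^-5 / 1.570² = 1.120×10^7 N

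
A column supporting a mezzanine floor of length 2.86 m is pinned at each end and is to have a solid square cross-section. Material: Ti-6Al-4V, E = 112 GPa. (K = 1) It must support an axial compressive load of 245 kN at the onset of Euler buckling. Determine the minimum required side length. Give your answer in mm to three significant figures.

a ≈ 68.3 mm

L_e = K·L = 1 × 2.86 = 2.860 m
Required I = P_cr·L_e²/(π²E) = 2.450×10^5 × 2.860² / (π² × 1.12×10^11) = 1.813×10^-6 m⁴
I_req = 1.813×10^6 mm⁴
Solid square: I = a⁴/12  ⇒  a = (12I)^(1/4) = (12×1.813×10^6)^(1/4) = 68.3 mm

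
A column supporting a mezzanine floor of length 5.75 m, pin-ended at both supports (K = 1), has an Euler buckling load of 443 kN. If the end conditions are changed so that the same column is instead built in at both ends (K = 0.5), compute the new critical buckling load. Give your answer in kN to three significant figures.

P_cr ∝ 1/K², so P_cr,new = P_cr,old × (K_old/K_new)² = 443 × (1/0.5)²
= 443 × 4.000 = 1770 kN

P_cr ≈ 1770 kN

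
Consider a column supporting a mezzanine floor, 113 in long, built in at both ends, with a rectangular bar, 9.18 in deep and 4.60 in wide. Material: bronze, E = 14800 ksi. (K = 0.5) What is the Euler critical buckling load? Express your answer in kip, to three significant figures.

P_cr ≈ 3410 kip

Buckling occurs about the weak axis: I_min = h·b³/12 with b = 4.60 in (the shorter side).
I_min = 9.18×4.60³/12 = 74.46 in⁴
Effective length L_e = K·L = 0.5 × 113 = 56.50 in
P_cr = π²EI / L_e² = π² × 14800×10³ × 74.46 / 56.50² = 3.407×10^6 lb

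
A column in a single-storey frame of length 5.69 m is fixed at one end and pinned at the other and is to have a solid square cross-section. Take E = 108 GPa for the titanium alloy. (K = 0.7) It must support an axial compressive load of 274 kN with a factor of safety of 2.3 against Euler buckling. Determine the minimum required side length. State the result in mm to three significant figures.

Required P_cr = n·P = 2.3 × 274 = 630.2 kN
L_e = K·L = 0.7 × 5.69 = 3.983 m
Required I = P_cr·L_e²/(π²E) = 6.302×10^5 × 3.983² / (π² × 1.08×10^11) = 9.379×10^-6 m⁴
I_req = 9.379×10^6 mm⁴
Solid square: I = a⁴/12  ⇒  a = (12I)^(1/4) = (12×9.379×10^6)^(1/4) = 103 mm

a ≈ 103 mm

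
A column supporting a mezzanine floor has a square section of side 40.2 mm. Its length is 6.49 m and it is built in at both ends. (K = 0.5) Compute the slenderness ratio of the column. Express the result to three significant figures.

λ ≈ 280

I = a⁴/12 = 40.2⁴/12 = 2.176×10^5 mm⁴
A = 1.616×10^3 mm²;  r_min = √(I/A) = √(2.176×10^5/1.616×10^3) = 11.60 mm
L_e = K·L = 0.5 × 6.49 m = 3.245 m = 3245.0 mm
λ = L_e / r_min = 3245.0 / 11.60 = 280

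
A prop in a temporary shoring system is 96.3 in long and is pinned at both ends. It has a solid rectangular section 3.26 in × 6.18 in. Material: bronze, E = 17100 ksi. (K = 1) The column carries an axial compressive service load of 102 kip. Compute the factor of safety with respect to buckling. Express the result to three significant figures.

n ≈ 3.18

Buckling occurs about the weak axis: I_min = h·b³/12 with b = 3.26 in (the shorter side).
I_min = 6.18×3.26³/12 = 17.84 in⁴
Effective length L_e = K·L = 1 × 96.3 = 96.30 in
P_cr = π²EI / L_e² = π² × 17100×10³ × 17.84 / 96.30² = 3.247×10^5 lb
Factor of safety n = P_cr / P = 324.72 / 102 = 3.18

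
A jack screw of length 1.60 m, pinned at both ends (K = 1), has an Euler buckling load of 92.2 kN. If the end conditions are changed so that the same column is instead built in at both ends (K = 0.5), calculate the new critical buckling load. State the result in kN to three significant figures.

P_cr ∝ 1/K², so P_cr,new = P_cr,old × (K_old/K_new)² = 92.2 × (1/0.5)²
= 92.2 × 4.000 = 369 kN

P_cr ≈ 369 kN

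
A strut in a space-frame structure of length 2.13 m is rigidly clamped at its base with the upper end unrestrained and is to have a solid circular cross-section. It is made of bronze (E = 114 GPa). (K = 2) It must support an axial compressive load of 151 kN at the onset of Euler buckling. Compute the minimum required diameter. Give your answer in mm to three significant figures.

d ≈ 83.9 mm

L_e = K·L = 2 × 2.13 = 4.260 m
Required I = P_cr·L_e²/(π²E) = 1.510×10^5 × 4.260² / (π² × 1.14×10^11) = 2.436×10^-6 m⁴
I_req = 2.436×10^6 mm⁴
Solid circle: I = πd⁴/64  ⇒  d = (64I/π)^(1/4) = (64×2.436×10^6/π)^(1/4) = 83.9 mm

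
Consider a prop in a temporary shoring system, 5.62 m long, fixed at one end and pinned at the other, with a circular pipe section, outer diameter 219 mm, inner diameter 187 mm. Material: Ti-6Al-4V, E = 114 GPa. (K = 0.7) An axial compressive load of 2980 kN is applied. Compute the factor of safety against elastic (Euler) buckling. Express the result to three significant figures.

d_o = 219 mm, d_i = 187 mm
I = π(d_o⁴ − d_i⁴)/64 = π(219⁴ − 187.0⁴)/64 = 5.289×10^7 mm⁴
I = 5.289×10^7 mm⁴ = 5.289×10^-5 m⁴
Effective length L_e = K·L = 0.7 × 5.62 = 3.934 m
P_cr = π²EI / L_e² = π² × 114×10⁹ × 5.289×10^-5 / 3.934² = 3.845×10^6 N
Factor of safety n = P_cr / P = 3845.0 / 2980 = 1.29

n ≈ 1.29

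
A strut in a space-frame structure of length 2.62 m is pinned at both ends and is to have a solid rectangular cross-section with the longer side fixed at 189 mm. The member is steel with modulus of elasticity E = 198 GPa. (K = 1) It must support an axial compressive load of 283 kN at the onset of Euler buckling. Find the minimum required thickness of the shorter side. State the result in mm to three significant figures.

b ≈ 39.8 mm

L_e = K·L = 1 × 2.62 = 2.620 m
Required I = P_cr·L_e²/(π²E) = 2.830×10^5 × 2.620² / (π² × 1.98×10^11) = 9.941×10^-7 m⁴
I_req = 9.941×10^5 mm⁴
Rectangle, weak axis: I_min = h·b³/12 with h = 189 mm fixed  ⇒  b = (12I/h)^(1/3) = 39.8 mm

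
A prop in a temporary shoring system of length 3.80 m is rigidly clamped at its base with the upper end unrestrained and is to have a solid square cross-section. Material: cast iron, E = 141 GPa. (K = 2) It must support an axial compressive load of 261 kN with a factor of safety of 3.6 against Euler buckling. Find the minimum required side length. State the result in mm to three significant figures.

a ≈ 147 mm

Required P_cr = n·P = 3.6 × 261 = 939.6 kN
L_e = K·L = 2 × 3.80 = 7.600 m
Required I = P_cr·L_e²/(π²E) = 9.396×10^5 × 7.600² / (π² × 1.41×10^11) = 3.900×10^-5 m⁴
I_req = 3.900×10^7 mm⁴
Solid square: I = a⁴/12  ⇒  a = (12I)^(1/4) = (12×3.900×10^7)^(1/4) = 147 mm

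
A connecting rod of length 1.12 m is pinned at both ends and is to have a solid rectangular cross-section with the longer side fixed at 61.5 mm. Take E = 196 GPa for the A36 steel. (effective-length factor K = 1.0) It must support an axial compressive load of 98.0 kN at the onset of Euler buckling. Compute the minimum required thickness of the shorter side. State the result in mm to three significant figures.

L_e = K·L = 1 × 1.12 = 1.120 m
Required I = P_cr·L_e²/(π²E) = 9.800×10^4 × 1.120² / (π² × 1.96×10^11) = 6.355×10^-8 m⁴
I_req = 6.355×10^4 mm⁴
Rectangle, weak axis: I_min = h·b³/12 with h = 61.5 mm fixed  ⇒  b = (12I/h)^(1/3) = 23.1 mm

b ≈ 23.1 mm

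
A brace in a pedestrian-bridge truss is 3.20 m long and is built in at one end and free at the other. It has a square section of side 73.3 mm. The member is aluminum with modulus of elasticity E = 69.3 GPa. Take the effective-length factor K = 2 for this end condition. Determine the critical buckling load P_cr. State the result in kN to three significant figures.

I = a⁴/12 = 73.3⁴/12 = 2.406×10^6 mm⁴
I = 2.406×10^6 mm⁴ = 2.406×10^-6 m⁴
Effective length L_e = K·L = 2 × 3.20 = 6.400 m
P_cr = π²EI / L_e² = π² × 69.3×10⁹ × 2.406×10^-6 / 6.400² = 4.017×10^4 N

P_cr ≈ 40.2 kN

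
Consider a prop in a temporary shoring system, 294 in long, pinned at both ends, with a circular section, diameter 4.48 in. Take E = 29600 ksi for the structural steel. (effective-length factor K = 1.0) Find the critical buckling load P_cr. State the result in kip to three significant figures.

P_cr ≈ 66.8 kip

I = πd⁴/64 = π×4.48⁴/64 = 19.77 in⁴
Effective length L_e = K·L = 1 × 294 = 294.0 in
P_cr = π²EI / L_e² = π² × 29600×10³ × 19.77 / 294.0² = 6.683×10^4 lb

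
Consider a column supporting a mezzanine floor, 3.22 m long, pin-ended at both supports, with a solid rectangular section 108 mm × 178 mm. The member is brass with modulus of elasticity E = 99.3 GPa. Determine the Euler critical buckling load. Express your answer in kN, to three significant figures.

Buckling occurs about the weak axis: I_min = h·b³/12 with b = 108 mm (the shorter side).
I_min = 178×108³/12 = 1.869×10^7 mm⁴
I = 1.869×10^7 mm⁴ = 1.869×10^-5 m⁴
Effective length L_e = K·L = 1 × 3.22 = 3.220 m
P_cr = π²EI / L_e² = π² × 99.3×10⁹ × 1.869×10^-5 / 3.220² = 1.766×10^6 N

P_cr ≈ 1770 kN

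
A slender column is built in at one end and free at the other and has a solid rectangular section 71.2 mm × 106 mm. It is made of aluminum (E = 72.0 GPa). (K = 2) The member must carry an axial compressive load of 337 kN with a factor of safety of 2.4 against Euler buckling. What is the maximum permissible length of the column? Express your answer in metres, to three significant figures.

Buckling occurs about the weak axis: I_min = h·b³/12 with b = 71.2 mm (the shorter side).
I_min = 106×71.2³/12 = 3.188×10^6 mm⁴
I = 3.188×10^-6 m⁴
Required critical load P_cr = n·P = 2.4 × 337 = 808.8 kN = 8.088×10^5 N
From P_cr = π²EI/(K·L)²:  L = (1/K)·√(π²EI/P_cr) = (1/2)·√(π²×7.20×10^10×3.188×10^-6/8.088×10^5)
L = 0.837 m

L_max ≈ 0.837 m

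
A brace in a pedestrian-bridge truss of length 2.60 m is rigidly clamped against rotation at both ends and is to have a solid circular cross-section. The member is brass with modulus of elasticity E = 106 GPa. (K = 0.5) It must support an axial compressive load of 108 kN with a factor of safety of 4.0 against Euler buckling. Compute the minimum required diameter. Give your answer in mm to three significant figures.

d ≈ 61.4 mm

Required P_cr = n·P = 4.0 × 108 = 432.0 kN
L_e = K·L = 0.5 × 2.60 = 1.300 m
Required I = P_cr·L_e²/(π²E) = 4.320×10^5 × 1.300² / (π² × 1.06×10^11) = 6.979×10^-7 m⁴
I_req = 6.979×10^5 mm⁴
Solid circle: I = πd⁴/64  ⇒  d = (64I/π)^(1/4) = (64×6.979×10^5/π)^(1/4) = 61.4 mm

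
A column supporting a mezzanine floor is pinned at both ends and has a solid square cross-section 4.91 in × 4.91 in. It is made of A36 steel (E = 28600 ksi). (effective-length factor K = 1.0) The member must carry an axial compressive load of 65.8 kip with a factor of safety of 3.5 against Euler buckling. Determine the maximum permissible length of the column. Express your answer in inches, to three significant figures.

I = a⁴/12 = 4.91⁴/12 = 48.43 in⁴
Required critical load P_cr = n·P = 3.5 × 65.8 = 230.3 kip = 2.303×10^5 lb
From P_cr = π²EI/(K·L)²:  L = (1/K)·√(π²EI/P_cr) = (1/1)·√(π²×2.86×10^7×48.43/2.303×10^5)
L = 244 in

L_max ≈ 244 in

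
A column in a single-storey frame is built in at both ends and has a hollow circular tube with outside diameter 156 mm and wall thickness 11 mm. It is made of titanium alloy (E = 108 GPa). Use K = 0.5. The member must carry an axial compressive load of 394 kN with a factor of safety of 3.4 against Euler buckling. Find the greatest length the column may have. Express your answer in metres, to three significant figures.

Inner diameter d_i = 156 − 2×11 = 134.0 mm
I = π(d_o⁴ − d_i⁴)/64 = π(156⁴ − 134.0⁴)/64 = 1.324×10^7 mm⁴
I = 1.324×10^-5 m⁴
Required critical load P_cr = n·P = 3.4 × 394 = 1340 kN = 1.340×10^6 N
From P_cr = π²EI/(K·L)²:  L = (1/K)·√(π²EI/P_cr) = (1/0.5)·√(π²×1.08×10^11×1.324×10^-5/1.340×10^6)
L = 6.49 m

L_max ≈ 6.49 m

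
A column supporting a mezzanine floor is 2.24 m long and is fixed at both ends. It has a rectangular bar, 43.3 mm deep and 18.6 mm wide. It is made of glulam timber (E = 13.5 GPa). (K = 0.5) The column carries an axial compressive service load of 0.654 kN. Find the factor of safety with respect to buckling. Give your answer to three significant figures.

n ≈ 3.77

Buckling occurs about the weak axis: I_min = h·b³/12 with b = 18.6 mm (the shorter side).
I_min = 43.3×18.6³/12 = 2.322×10^4 mm⁴
I = 2.322×10^4 mm⁴ = 2.322×10^-8 m⁴
Effective length L_e = K·L = 0.5 × 2.24 = 1.120 m
P_cr = π²EI / L_e² = π² × 13.5×10⁹ × 2.322×10^-8 / 1.120² = 2.466×10^3 N
Factor of safety n = P_cr / P = 2.4663 / 0.654 = 3.77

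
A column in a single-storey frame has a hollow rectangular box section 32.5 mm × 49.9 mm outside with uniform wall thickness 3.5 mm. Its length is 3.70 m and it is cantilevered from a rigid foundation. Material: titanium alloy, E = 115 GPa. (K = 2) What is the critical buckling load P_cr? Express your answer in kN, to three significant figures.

P_cr ≈ 1.73 kN

Inner dimensions: h_i = 49.9 − 2×3.5 = 42.90 mm, b_i = 32.5 − 2×3.5 = 25.50 mm
Weak-axis I_min = (h_o·b_o³ − h_i·b_i³)/12 with b_o = 32.5, b_i = 25.50 mm (shorter outer/inner sides).
I_min = (49.9×32.5³ − 42.90×25.50³)/12 = 8.347×10^4 mm⁴
I = 8.347×10^4 mm⁴ = 8.347×10^-8 m⁴
Effective length L_e = K·L = 2 × 3.70 = 7.400 m
P_cr = π²EI / L_e² = π² × 115×10⁹ × 8.347×10^-8 / 7.400² = 1.730×10^3 N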